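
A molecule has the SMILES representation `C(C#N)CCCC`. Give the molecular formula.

Atom tally by fragment:
  NCCH2 → C:2 H:2 N:1
  CH2 → C:1 H:2
  CH2 → C:1 H:2
  CH2 → C:1 H:2
  CH3 → C:1 H:3
Element totals:
  C: 6
  H: 11
  N: 1

C6H11N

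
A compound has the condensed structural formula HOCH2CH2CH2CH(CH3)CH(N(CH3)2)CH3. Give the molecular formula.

Element totals:
  C: 9
  H: 21
  N: 1
  O: 1

C9H21NO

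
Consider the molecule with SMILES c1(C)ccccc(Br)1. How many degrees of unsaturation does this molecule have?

Atom tally by fragment:
  benzene ring core → C:6 H:6
  (− 2 ring H displaced by substituents)
  + CH3 → C:1 H:3
  + Br → Br:1
Element totals:
  C: 7
  H: 7
  Br: 1
Molecular formula: C7H7Br.
DoU = (2C + 2 + N − H − X) / 2 = (2·7 + 2 + 0 − 7 − 1) / 2 = 4.

4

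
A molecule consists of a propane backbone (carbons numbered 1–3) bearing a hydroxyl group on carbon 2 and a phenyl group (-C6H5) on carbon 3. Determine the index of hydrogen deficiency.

4

Atom tally by fragment:
  CH3 → C:1 H:3
  CH(OH) → C:1 H:2 O:1
  CH2C6H5 → C:7 H:7
Element totals:
  C: 9
  H: 12
  O: 1
Molecular formula: C9H12O.
DoU = (2C + 2 + N − H − X) / 2 = (2·9 + 2 + 0 − 12 − 0) / 2 = 4.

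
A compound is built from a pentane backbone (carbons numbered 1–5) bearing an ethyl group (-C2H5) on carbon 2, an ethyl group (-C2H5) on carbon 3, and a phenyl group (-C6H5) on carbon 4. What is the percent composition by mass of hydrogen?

Atom tally by fragment:
  CH3 → C:1 H:3
  CH(C2H5) → C:3 H:6
  CH(C2H5) → C:3 H:6
  CH(C6H5) → C:7 H:6
  CH3 → C:1 H:3
Element totals:
  C: 15
  H: 24
Molecular formula: C15H24.
Molar mass = 204.357 g/mol.
Mass from H: 24 × 1.008 = 24.192 g/mol.
%H = 24.192 / 204.357 × 100 = 11.84%.

11.84%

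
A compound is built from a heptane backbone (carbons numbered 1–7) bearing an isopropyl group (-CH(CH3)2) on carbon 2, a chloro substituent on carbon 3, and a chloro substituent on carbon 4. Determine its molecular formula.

C10H20Cl2

Atom tally by fragment:
  CH3 → C:1 H:3
  CH(CH(CH3)2) → C:4 H:8
  CH(Cl) → C:1 H:1 Cl:1
  CH(Cl) → C:1 H:1 Cl:1
  CH2 → C:1 H:2
  CH2 → C:1 H:2
  CH3 → C:1 H:3
Element totals:
  C: 10
  H: 20
  Cl: 2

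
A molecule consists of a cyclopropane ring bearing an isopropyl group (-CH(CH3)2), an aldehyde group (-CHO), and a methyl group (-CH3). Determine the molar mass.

Atom tally by fragment:
  cyclopropane ring core → C:3 H:6
  (− 3 ring H displaced by substituents)
  + CH(CH3)2 → C:3 H:7
  + CHO → C:1 H:1 O:1
  + CH3 → C:1 H:3
Element totals:
  C: 8
  H: 14
  O: 1
Molecular formula: C8H14O.
  M = 8(12.011) + 14(1.008) + 15.999
    = 96.088 + 14.112 + 15.999 = 126.199

126.20 g/mol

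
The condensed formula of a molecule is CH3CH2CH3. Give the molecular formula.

Atom tally by fragment:
  CH3 → C:1 H:3
  CH2 → C:1 H:2
  CH3 → C:1 H:3
Element totals:
  C: 3
  H: 8

C3H8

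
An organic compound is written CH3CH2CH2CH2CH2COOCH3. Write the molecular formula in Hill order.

Element totals:
  C: 7
  H: 14
  O: 2

C7H14O2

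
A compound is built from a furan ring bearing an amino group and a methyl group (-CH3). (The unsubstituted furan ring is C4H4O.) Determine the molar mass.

97.12 g/mol

Atom tally by fragment:
  furan ring core → C:4 H:4 O:1
  (− 2 ring H displaced by substituents)
  + NH2 → N:1 H:2
  + CH3 → C:1 H:3
Element totals:
  C: 5
  H: 7
  N: 1
  O: 1
Molecular formula: C5H7NO.
  M = 5(12.011) + 7(1.008) + 14.007 + 15.999
    = 60.055 + 7.056 + 14.007 + 15.999 = 97.117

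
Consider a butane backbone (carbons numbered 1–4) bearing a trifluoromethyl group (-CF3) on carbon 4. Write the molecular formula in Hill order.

C5H9F3

Atom tally by fragment:
  CH3 → C:1 H:3
  CH2 → C:1 H:2
  CH2 → C:1 H:2
  CH2CF3 → C:2 H:2 F:3
Element totals:
  C: 5
  H: 9
  F: 3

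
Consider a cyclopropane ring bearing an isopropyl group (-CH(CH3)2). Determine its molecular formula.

C6H12

Atom tally by fragment:
  cyclopropane ring core → C:3 H:6
  (− 1 ring H displaced by substituents)
  + CH(CH3)2 → C:3 H:7
Element totals:
  C: 6
  H: 12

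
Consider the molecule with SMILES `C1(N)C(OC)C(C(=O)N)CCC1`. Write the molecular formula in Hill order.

C8H16N2O2

Atom tally by fragment:
  cyclohexane ring core → C:6 H:12
  (− 3 ring H displaced by substituents)
  + NH2 → N:1 H:2
  + OCH3 → C:1 H:3 O:1
  + CONH2 → C:1 H:2 O:1 N:1
Element totals:
  C: 8
  H: 16
  N: 2
  O: 2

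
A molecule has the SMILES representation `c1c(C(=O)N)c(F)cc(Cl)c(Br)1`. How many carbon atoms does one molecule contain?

Atom tally by fragment:
  benzene ring core → C:6 H:6
  (− 4 ring H displaced by substituents)
  + CONH2 → C:1 H:2 O:1 N:1
  + F → F:1
  + Cl → Cl:1
  + Br → Br:1
Element totals:
  C: 7
  H: 4
  Br: 1
  Cl: 1
  F: 1
  N: 1
  O: 1

7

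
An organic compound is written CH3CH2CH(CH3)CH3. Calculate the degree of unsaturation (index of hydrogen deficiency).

Element totals:
  C: 5
  H: 12
Molecular formula: C5H12.
DoU = (2C + 2 + N − H − X) / 2 = (2·5 + 2 + 0 − 12 − 0) / 2 = 0.

0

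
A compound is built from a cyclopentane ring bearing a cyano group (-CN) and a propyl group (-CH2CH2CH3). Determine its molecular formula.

Atom tally by fragment:
  cyclopentane ring core → C:5 H:10
  (− 2 ring H displaced by substituents)
  + CN → C:1 N:1
  + CH2CH2CH3 → C:3 H:7
Element totals:
  C: 9
  H: 15
  N: 1

C9H15N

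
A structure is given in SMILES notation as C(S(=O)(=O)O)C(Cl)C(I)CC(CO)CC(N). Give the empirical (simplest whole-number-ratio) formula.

Atom tally by fragment:
  HO3SCH2 → C:1 H:3 S:1 O:3
  CH(Cl) → C:1 H:1 Cl:1
  CH(I) → C:1 H:1 I:1
  CH2 → C:1 H:2
  CH(CH2OH) → C:2 H:4 O:1
  CH2 → C:1 H:2
  CH2NH2 → C:1 H:4 N:1
Element totals:
  C: 8
  H: 17
  Cl: 1
  I: 1
  N: 1
  O: 4
  S: 1
Molecular formula: C8H17ClINO4S.
gcd of subscripts (8, 1, 17, 1, 1, 4, 1) = 1, so the empirical formula equals the molecular formula.

C8H17ClINO4S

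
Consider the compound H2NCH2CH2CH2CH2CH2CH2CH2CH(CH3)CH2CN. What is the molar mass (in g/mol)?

182.31 g/mol

Atom tally by fragment:
  H2NCH2 → C:1 H:4 N:1
  CH2 → C:1 H:2
  CH2 → C:1 H:2
  CH2 → C:1 H:2
  CH2 → C:1 H:2
  CH2 → C:1 H:2
  CH2 → C:1 H:2
  CH(CH3) → C:2 H:4
  CH2CN → C:2 H:2 N:1
Element totals:
  C: 11
  H: 22
  N: 2
Molecular formula: C11H22N2.
  M = 11(12.011) + 22(1.008) + 2(14.007)
    = 132.121 + 22.176 + 28.014 = 182.311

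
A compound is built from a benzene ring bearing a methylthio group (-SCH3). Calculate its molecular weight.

124.20 g/mol

Atom tally by fragment:
  benzene ring core → C:6 H:6
  (− 1 ring H displaced by substituents)
  + SCH3 → C:1 H:3 S:1
Element totals:
  C: 7
  H: 8
  S: 1
Molecular formula: C7H8S.
  M = 7(12.011) + 8(1.008) + 32.06
    = 84.077 + 8.064 + 32.060 = 124.201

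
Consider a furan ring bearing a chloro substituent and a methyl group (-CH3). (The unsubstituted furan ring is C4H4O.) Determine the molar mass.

Atom tally by fragment:
  furan ring core → C:4 H:4 O:1
  (− 2 ring H displaced by substituents)
  + Cl → Cl:1
  + CH3 → C:1 H:3
Element totals:
  C: 5
  H: 5
  Cl: 1
  O: 1
Molecular formula: C5H5ClO.
  M = 5(12.011) + 5(1.008) + 35.45 + 15.999
    = 60.055 + 5.040 + 35.450 + 15.999 = 116.544

116.54 g/mol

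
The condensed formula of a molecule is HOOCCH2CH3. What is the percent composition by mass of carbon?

48.64%

Element totals:
  C: 3
  H: 6
  O: 2
Molecular formula: C3H6O2.
Molar mass = 74.079 g/mol.
Mass from C: 3 × 12.011 = 36.033 g/mol.
%C = 36.033 / 74.079 × 100 = 48.64%.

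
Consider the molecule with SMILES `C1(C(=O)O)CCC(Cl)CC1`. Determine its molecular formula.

Atom tally by fragment:
  cyclohexane ring core → C:6 H:12
  (− 2 ring H displaced by substituents)
  + COOH → C:1 H:1 O:2
  + Cl → Cl:1
Element totals:
  C: 7
  H: 11
  Cl: 1
  O: 2

C7H11ClO2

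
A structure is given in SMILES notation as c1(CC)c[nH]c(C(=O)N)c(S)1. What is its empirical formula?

C7H10N2OS

Atom tally by fragment:
  pyrrole ring core → C:4 H:5 N:1
  (− 3 ring H displaced by substituents)
  + C2H5 → C:2 H:5
  + CONH2 → C:1 H:2 O:1 N:1
  + SH → S:1 H:1
Element totals:
  C: 7
  H: 10
  N: 2
  O: 1
  S: 1
Molecular formula: C7H10N2OS.
gcd of subscripts (7, 10, 2, 1, 1) = 1, so the empirical formula equals the molecular formula.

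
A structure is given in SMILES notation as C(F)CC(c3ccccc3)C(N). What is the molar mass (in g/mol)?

Atom tally by fragment:
  FCH2 → C:1 H:2 F:1
  CH2 → C:1 H:2
  CH(C6H5) → C:7 H:6
  CH2NH2 → C:1 H:4 N:1
Element totals:
  C: 10
  H: 14
  F: 1
  N: 1
Molecular formula: C10H14FN.
  M = 10(12.011) + 14(1.008) + 18.998 + 14.007
    = 120.110 + 14.112 + 18.998 + 14.007 = 167.227

167.23 g/mol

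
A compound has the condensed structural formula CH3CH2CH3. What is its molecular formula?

Atom tally by fragment:
  CH3 → C:1 H:3
  CH2 → C:1 H:2
  CH3 → C:1 H:3
Element totals:
  C: 3
  H: 8

C3H8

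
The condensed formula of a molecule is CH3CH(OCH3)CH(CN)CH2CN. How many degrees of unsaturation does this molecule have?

Atom tally by fragment:
  CH3 → C:1 H:3
  CH(OCH3) → C:2 H:4 O:1
  CH(CN) → C:2 H:1 N:1
  CH2CN → C:2 H:2 N:1
Element totals:
  C: 7
  H: 10
  N: 2
  O: 1
Molecular formula: C7H10N2O.
DoU = (2C + 2 + N − H − X) / 2 = (2·7 + 2 + 2 − 10 − 0) / 2 = 4.

4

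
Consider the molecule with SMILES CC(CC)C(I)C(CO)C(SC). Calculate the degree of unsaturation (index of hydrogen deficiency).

0

Atom tally by fragment:
  CH3 → C:1 H:3
  CH(C2H5) → C:3 H:6
  CH(I) → C:1 H:1 I:1
  CH(CH2OH) → C:2 H:4 O:1
  CH2SCH3 → C:2 H:5 S:1
Element totals:
  C: 9
  H: 19
  I: 1
  O: 1
  S: 1
Molecular formula: C9H19IOS.
DoU = (2C + 2 + N − H − X) / 2 = (2·9 + 2 + 0 − 19 − 1) / 2 = 0.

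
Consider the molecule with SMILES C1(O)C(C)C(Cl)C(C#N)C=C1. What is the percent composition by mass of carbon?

Atom tally by fragment:
  cyclohexene ring core → C:6 H:10
  (− 4 ring H displaced by substituents)
  + OH → O:1 H:1
  + CH3 → C:1 H:3
  + Cl → Cl:1
  + CN → C:1 N:1
Element totals:
  C: 8
  H: 10
  Cl: 1
  N: 1
  O: 1
Molecular formula: C8H10ClNO.
Molar mass = 171.624 g/mol.
Mass from C: 8 × 12.011 = 96.088 g/mol.
%C = 96.088 / 171.624 × 100 = 55.99%.

55.99%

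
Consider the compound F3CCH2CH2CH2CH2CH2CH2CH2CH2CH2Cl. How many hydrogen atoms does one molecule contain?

18

Atom tally by fragment:
  F3CCH2 → C:2 H:2 F:3
  CH2 → C:1 H:2
  CH2 → C:1 H:2
  CH2 → C:1 H:2
  CH2 → C:1 H:2
  CH2 → C:1 H:2
  CH2 → C:1 H:2
  CH2 → C:1 H:2
  CH2Cl → C:1 H:2 Cl:1
Element totals:
  C: 10
  H: 18
  Cl: 1
  F: 3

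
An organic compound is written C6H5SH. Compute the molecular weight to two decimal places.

Element totals:
  C: 6
  H: 6
  S: 1
Molecular formula: C6H6S.
  M = 6(12.011) + 6(1.008) + 32.06
    = 72.066 + 6.048 + 32.060 = 110.174

110.17 g/mol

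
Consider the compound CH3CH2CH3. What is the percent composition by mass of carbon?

81.71%

Atom tally by fragment:
  CH3 → C:1 H:3
  CH2 → C:1 H:2
  CH3 → C:1 H:3
Element totals:
  C: 3
  H: 8
Molecular formula: C3H8.
Molar mass = 44.097 g/mol.
Mass from C: 3 × 12.011 = 36.033 g/mol.
%C = 36.033 / 44.097 × 100 = 81.71%.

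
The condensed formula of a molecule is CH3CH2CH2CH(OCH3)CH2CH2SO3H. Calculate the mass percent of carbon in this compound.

42.84%

Atom tally by fragment:
  CH3 → C:1 H:3
  CH2 → C:1 H:2
  CH2 → C:1 H:2
  CH(OCH3) → C:2 H:4 O:1
  CH2 → C:1 H:2
  CH2SO3H → C:1 H:3 S:1 O:3
Element totals:
  C: 7
  H: 16
  O: 4
  S: 1
Molecular formula: C7H16O4S.
Molar mass = 196.261 g/mol.
Mass from C: 7 × 12.011 = 84.077 g/mol.
%C = 84.077 / 196.261 × 100 = 42.84%.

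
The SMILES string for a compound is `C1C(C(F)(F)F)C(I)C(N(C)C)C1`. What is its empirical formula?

C8H13F3IN

Atom tally by fragment:
  cyclopentane ring core → C:5 H:10
  (− 3 ring H displaced by substituents)
  + CF3 → C:1 F:3
  + I → I:1
  + N(CH3)2 → N:1 C:2 H:6
Element totals:
  C: 8
  H: 13
  F: 3
  I: 1
  N: 1
Molecular formula: C8H13F3IN.
gcd of subscripts (8, 3, 13, 1, 1) = 1, so the empirical formula equals the molecular formula.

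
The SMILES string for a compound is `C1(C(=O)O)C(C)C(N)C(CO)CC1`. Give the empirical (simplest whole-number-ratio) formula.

C9H17NO3

Atom tally by fragment:
  cyclohexane ring core → C:6 H:12
  (− 4 ring H displaced by substituents)
  + COOH → C:1 H:1 O:2
  + CH3 → C:1 H:3
  + NH2 → N:1 H:2
  + CH2OH → C:1 H:3 O:1
Element totals:
  C: 9
  H: 17
  N: 1
  O: 3
Molecular formula: C9H17NO3.
gcd of subscripts (9, 17, 1, 3) = 1, so the empirical formula equals the molecular formula.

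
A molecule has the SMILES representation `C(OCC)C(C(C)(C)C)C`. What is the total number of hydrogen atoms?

Atom tally by fragment:
  C2H5OCH2 → C:3 H:7 O:1
  CH(C(CH3)3) → C:5 H:10
  CH3 → C:1 H:3
Element totals:
  C: 9
  H: 20
  O: 1

20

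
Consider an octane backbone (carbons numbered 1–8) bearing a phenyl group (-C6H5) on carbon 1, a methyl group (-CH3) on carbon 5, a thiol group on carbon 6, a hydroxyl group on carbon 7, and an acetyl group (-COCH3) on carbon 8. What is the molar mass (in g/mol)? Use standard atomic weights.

Atom tally by fragment:
  C6H5CH2 → C:7 H:7
  CH2 → C:1 H:2
  CH2 → C:1 H:2
  CH2 → C:1 H:2
  CH(CH3) → C:2 H:4
  CH(SH) → C:1 H:2 S:1
  CH(OH) → C:1 H:2 O:1
  CH2COCH3 → C:3 H:5 O:1
Element totals:
  C: 17
  H: 26
  O: 2
  S: 1
Molecular formula: C17H26O2S.
  M = 17(12.011) + 26(1.008) + 2(15.999) + 32.06
    = 204.187 + 26.208 + 31.998 + 32.060 = 294.453

294.45 g/mol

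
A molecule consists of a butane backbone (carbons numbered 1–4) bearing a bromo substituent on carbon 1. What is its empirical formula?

Atom tally by fragment:
  BrCH2 → C:1 H:2 Br:1
  CH2 → C:1 H:2
  CH2 → C:1 H:2
  CH3 → C:1 H:3
Element totals:
  C: 4
  H: 9
  Br: 1
Molecular formula: C4H9Br.
gcd of subscripts (1, 4, 9) = 1, so the empirical formula equals the molecular formula.

C4H9Br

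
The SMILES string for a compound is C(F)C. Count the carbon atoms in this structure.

2

Atom tally by fragment:
  FCH2 → C:1 H:2 F:1
  CH3 → C:1 H:3
Element totals:
  C: 2
  H: 5
  F: 1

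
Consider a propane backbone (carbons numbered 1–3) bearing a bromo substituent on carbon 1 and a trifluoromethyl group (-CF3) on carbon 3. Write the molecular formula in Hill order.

C4H6BrF3

Atom tally by fragment:
  BrCH2 → C:1 H:2 Br:1
  CH2 → C:1 H:2
  CH2CF3 → C:2 H:2 F:3
Element totals:
  C: 4
  H: 6
  Br: 1
  F: 3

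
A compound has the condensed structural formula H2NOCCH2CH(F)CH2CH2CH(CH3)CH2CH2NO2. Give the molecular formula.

C9H17FN2O3

Atom tally by fragment:
  H2NOCCH2 → C:2 H:4 O:1 N:1
  CH(F) → C:1 H:1 F:1
  CH2 → C:1 H:2
  CH2 → C:1 H:2
  CH(CH3) → C:2 H:4
  CH2 → C:1 H:2
  CH2NO2 → C:1 H:2 N:1 O:2
Element totals:
  C: 9
  H: 17
  F: 1
  N: 2
  O: 3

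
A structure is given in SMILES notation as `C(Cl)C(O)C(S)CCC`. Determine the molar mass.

Atom tally by fragment:
  ClCH2 → C:1 H:2 Cl:1
  CH(OH) → C:1 H:2 O:1
  CH(SH) → C:1 H:2 S:1
  CH2 → C:1 H:2
  CH2 → C:1 H:2
  CH3 → C:1 H:3
Element totals:
  C: 6
  H: 13
  Cl: 1
  O: 1
  S: 1
Molecular formula: C6H13ClOS.
  M = 6(12.011) + 13(1.008) + 35.45 + 15.999 + 32.06
    = 72.066 + 13.104 + 35.450 + 15.999 + 32.060 = 168.679

168.68 g/mol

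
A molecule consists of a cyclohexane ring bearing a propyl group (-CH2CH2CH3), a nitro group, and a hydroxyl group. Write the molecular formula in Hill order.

Atom tally by fragment:
  cyclohexane ring core → C:6 H:12
  (− 3 ring H displaced by substituents)
  + CH2CH2CH3 → C:3 H:7
  + NO2 → N:1 O:2
  + OH → O:1 H:1
Element totals:
  C: 9
  H: 17
  N: 1
  O: 3

C9H17NO3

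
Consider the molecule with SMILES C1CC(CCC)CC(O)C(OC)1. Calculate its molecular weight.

Atom tally by fragment:
  cyclohexane ring core → C:6 H:12
  (− 3 ring H displaced by substituents)
  + CH2CH2CH3 → C:3 H:7
  + OH → O:1 H:1
  + OCH3 → C:1 H:3 O:1
Element totals:
  C: 10
  H: 20
  O: 2
Molecular formula: C10H20O2.
  M = 10(12.011) + 20(1.008) + 2(15.999)
    = 120.110 + 20.160 + 31.998 = 172.268

172.27 g/mol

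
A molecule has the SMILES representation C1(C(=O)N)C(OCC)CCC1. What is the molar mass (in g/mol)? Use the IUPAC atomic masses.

157.21 g/mol

Atom tally by fragment:
  cyclopentane ring core → C:5 H:10
  (− 2 ring H displaced by substituents)
  + CONH2 → C:1 H:2 O:1 N:1
  + OC2H5 → C:2 H:5 O:1
Element totals:
  C: 8
  H: 15
  N: 1
  O: 2
Molecular formula: C8H15NO2.
  M = 8(12.011) + 15(1.008) + 14.007 + 2(15.999)
    = 96.088 + 15.120 + 14.007 + 31.998 = 157.213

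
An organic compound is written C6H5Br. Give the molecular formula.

Atom tally by fragment:
  benzene ring core → C:6 H:6
  (− 1 ring H displaced by substituents)
  + Br → Br:1
Element totals:
  C: 6
  H: 5
  Br: 1

C6H5Br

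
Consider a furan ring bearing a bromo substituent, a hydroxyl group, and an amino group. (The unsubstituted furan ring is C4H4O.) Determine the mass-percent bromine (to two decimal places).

44.89%

Atom tally by fragment:
  furan ring core → C:4 H:4 O:1
  (− 3 ring H displaced by substituents)
  + Br → Br:1
  + OH → O:1 H:1
  + NH2 → N:1 H:2
Element totals:
  C: 4
  H: 4
  Br: 1
  N: 1
  O: 2
Molecular formula: C4H4BrNO2.
Molar mass = 177.985 g/mol.
Mass from Br: 1 × 79.904 = 79.904 g/mol.
%Br = 79.904 / 177.985 × 100 = 44.89%.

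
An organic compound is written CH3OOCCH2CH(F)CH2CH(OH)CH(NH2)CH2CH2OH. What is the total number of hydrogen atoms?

18

Element totals:
  C: 9
  H: 18
  F: 1
  N: 1
  O: 4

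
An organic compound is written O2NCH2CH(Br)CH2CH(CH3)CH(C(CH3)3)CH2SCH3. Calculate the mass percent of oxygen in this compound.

9.81%

Atom tally by fragment:
  O2NCH2 → C:1 H:2 N:1 O:2
  CH(Br) → C:1 H:1 Br:1
  CH2 → C:1 H:2
  CH(CH3) → C:2 H:4
  CH(C(CH3)3) → C:5 H:10
  CH2SCH3 → C:2 H:5 S:1
Element totals:
  C: 12
  H: 24
  Br: 1
  N: 1
  O: 2
  S: 1
Molecular formula: C12H24BrNO2S.
Molar mass = 326.293 g/mol.
Mass from O: 2 × 15.999 = 31.998 g/mol.
%O = 31.998 / 326.293 × 100 = 9.81%.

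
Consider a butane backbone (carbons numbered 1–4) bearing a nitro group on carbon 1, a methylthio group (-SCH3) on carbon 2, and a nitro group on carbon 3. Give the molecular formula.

Atom tally by fragment:
  O2NCH2 → C:1 H:2 N:1 O:2
  CH(SCH3) → C:2 H:4 S:1
  CH(NO2) → C:1 H:1 N:1 O:2
  CH3 → C:1 H:3
Element totals:
  C: 5
  H: 10
  N: 2
  O: 4
  S: 1

C5H10N2O4S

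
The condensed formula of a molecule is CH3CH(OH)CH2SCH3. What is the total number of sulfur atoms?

Element totals:
  C: 4
  H: 10
  O: 1
  S: 1

1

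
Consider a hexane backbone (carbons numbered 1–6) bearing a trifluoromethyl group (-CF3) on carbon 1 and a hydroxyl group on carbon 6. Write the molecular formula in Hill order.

Atom tally by fragment:
  F3CCH2 → C:2 H:2 F:3
  CH2 → C:1 H:2
  CH2 → C:1 H:2
  CH2 → C:1 H:2
  CH2 → C:1 H:2
  CH2OH → C:1 H:3 O:1
Element totals:
  C: 7
  H: 13
  F: 3
  O: 1

C7H13F3O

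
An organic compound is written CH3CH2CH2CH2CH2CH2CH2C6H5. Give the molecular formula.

C13H20

Element totals:
  C: 13
  H: 20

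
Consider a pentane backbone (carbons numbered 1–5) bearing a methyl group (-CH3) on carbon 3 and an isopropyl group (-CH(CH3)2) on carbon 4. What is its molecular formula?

C9H20

Atom tally by fragment:
  CH3 → C:1 H:3
  CH2 → C:1 H:2
  CH(CH3) → C:2 H:4
  CH(CH(CH3)2) → C:4 H:8
  CH3 → C:1 H:3
Element totals:
  C: 9
  H: 20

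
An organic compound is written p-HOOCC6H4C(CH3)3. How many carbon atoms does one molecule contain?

Element totals:
  C: 11
  H: 14
  O: 2

11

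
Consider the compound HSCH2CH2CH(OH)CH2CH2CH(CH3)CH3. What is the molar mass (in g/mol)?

Atom tally by fragment:
  HSCH2 → C:1 H:3 S:1
  CH2 → C:1 H:2
  CH(OH) → C:1 H:2 O:1
  CH2 → C:1 H:2
  CH2 → C:1 H:2
  CH(CH3) → C:2 H:4
  CH3 → C:1 H:3
Element totals:
  C: 8
  H: 18
  O: 1
  S: 1
Molecular formula: C8H18OS.
  M = 8(12.011) + 18(1.008) + 15.999 + 32.06
    = 96.088 + 18.144 + 15.999 + 32.060 = 162.291

162.29 g/mol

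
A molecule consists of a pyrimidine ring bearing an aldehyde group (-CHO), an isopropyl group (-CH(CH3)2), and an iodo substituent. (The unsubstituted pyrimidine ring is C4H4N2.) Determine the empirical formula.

C8H9IN2O

Atom tally by fragment:
  pyrimidine ring core → C:4 H:4 N:2
  (− 3 ring H displaced by substituents)
  + CHO → C:1 H:1 O:1
  + CH(CH3)2 → C:3 H:7
  + I → I:1
Element totals:
  C: 8
  H: 9
  I: 1
  N: 2
  O: 1
Molecular formula: C8H9IN2O.
gcd of subscripts (8, 9, 1, 2, 1) = 1, so the empirical formula equals the molecular formula.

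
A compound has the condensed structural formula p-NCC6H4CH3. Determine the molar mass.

Atom tally by fragment:
  benzene ring core → C:6 H:6
  (− 2 ring H displaced by substituents)
  + CN → C:1 N:1
  + CH3 → C:1 H:3
Element totals:
  C: 8
  H: 7
  N: 1
Molecular formula: C8H7N.
  M = 8(12.011) + 7(1.008) + 14.007
    = 96.088 + 7.056 + 14.007 = 117.151

117.15 g/mol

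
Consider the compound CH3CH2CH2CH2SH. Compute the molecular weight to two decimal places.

90.18 g/mol

Atom tally by fragment:
  CH3 → C:1 H:3
  CH2 → C:1 H:2
  CH2 → C:1 H:2
  CH2SH → C:1 H:3 S:1
Element totals:
  C: 4
  H: 10
  S: 1
Molecular formula: C4H10S.
  M = 4(12.011) + 10(1.008) + 32.06
    = 48.044 + 10.080 + 32.060 = 90.184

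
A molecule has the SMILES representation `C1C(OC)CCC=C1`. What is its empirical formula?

Atom tally by fragment:
  cyclohexene ring core → C:6 H:10
  (− 1 ring H displaced by substituents)
  + OCH3 → C:1 H:3 O:1
Element totals:
  C: 7
  H: 12
  O: 1
Molecular formula: C7H12O.
gcd of subscripts (7, 12, 1) = 1, so the empirical formula equals the molecular formula.

C7H12O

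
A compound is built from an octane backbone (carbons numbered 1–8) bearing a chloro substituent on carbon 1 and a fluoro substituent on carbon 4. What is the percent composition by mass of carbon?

57.65%

Atom tally by fragment:
  ClCH2 → C:1 H:2 Cl:1
  CH2 → C:1 H:2
  CH2 → C:1 H:2
  CH(F) → C:1 H:1 F:1
  CH2 → C:1 H:2
  CH2 → C:1 H:2
  CH2 → C:1 H:2
  CH3 → C:1 H:3
Element totals:
  C: 8
  H: 16
  Cl: 1
  F: 1
Molecular formula: C8H16ClF.
Molar mass = 166.664 g/mol.
Mass from C: 8 × 12.011 = 96.088 g/mol.
%C = 96.088 / 166.664 × 100 = 57.65%.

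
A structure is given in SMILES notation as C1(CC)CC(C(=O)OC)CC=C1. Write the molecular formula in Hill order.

Atom tally by fragment:
  cyclohexene ring core → C:6 H:10
  (− 2 ring H displaced by substituents)
  + C2H5 → C:2 H:5
  + COOCH3 → C:2 H:3 O:2
Element totals:
  C: 10
  H: 16
  O: 2

C10H16O2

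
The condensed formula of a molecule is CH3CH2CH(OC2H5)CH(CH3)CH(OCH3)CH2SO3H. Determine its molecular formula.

Atom tally by fragment:
  CH3 → C:1 H:3
  CH2 → C:1 H:2
  CH(OC2H5) → C:3 H:6 O:1
  CH(CH3) → C:2 H:4
  CH(OCH3) → C:2 H:4 O:1
  CH2SO3H → C:1 H:3 S:1 O:3
Element totals:
  C: 10
  H: 22
  O: 5
  S: 1

C10H22O5S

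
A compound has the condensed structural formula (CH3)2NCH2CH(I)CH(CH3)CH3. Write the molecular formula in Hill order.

C7H16IN

Element totals:
  C: 7
  H: 16
  I: 1
  N: 1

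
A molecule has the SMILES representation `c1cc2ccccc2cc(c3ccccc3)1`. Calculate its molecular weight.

204.27 g/mol

Atom tally by fragment:
  naphthalene ring system core → C:10 H:8
  (− 1 ring H displaced by substituents)
  + C6H5 → C:6 H:5
Element totals:
  C: 16
  H: 12
Molecular formula: C16H12.
  M = 16(12.011) + 12(1.008)
    = 192.176 + 12.096 = 204.272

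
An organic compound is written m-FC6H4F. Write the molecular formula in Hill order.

C6H4F2

Atom tally by fragment:
  benzene ring core → C:6 H:6
  (− 2 ring H displaced by substituents)
  + F → F:1
  + F → F:1
Element totals:
  C: 6
  H: 4
  F: 2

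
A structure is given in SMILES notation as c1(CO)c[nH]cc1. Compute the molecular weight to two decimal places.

97.12 g/mol

Atom tally by fragment:
  pyrrole ring core → C:4 H:5 N:1
  (− 1 ring H displaced by substituents)
  + CH2OH → C:1 H:3 O:1
Element totals:
  C: 5
  H: 7
  N: 1
  O: 1
Molecular formula: C5H7NO.
  M = 5(12.011) + 7(1.008) + 14.007 + 15.999
    = 60.055 + 7.056 + 14.007 + 15.999 = 97.117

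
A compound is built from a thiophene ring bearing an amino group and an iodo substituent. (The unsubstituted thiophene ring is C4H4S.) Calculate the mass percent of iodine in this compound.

Atom tally by fragment:
  thiophene ring core → C:4 H:4 S:1
  (− 2 ring H displaced by substituents)
  + NH2 → N:1 H:2
  + I → I:1
Element totals:
  C: 4
  H: 4
  I: 1
  N: 1
  S: 1
Molecular formula: C4H4INS.
Molar mass = 225.047 g/mol.
Mass from I: 1 × 126.904 = 126.904 g/mol.
%I = 126.904 / 225.047 × 100 = 56.39%.

56.39%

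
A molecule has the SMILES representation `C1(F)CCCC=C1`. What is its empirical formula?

Atom tally by fragment:
  cyclohexene ring core → C:6 H:10
  (− 1 ring H displaced by substituents)
  + F → F:1
Element totals:
  C: 6
  H: 9
  F: 1
Molecular formula: C6H9F.
gcd of subscripts (6, 1, 9) = 1, so the empirical formula equals the molecular formula.

C6H9F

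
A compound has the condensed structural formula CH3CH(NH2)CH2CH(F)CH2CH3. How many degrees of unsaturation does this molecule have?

Atom tally by fragment:
  CH3 → C:1 H:3
  CH(NH2) → C:1 H:3 N:1
  CH2 → C:1 H:2
  CH(F) → C:1 H:1 F:1
  CH2 → C:1 H:2
  CH3 → C:1 H:3
Element totals:
  C: 6
  H: 14
  F: 1
  N: 1
Molecular formula: C6H14FN.
DoU = (2C + 2 + N − H − X) / 2 = (2·6 + 2 + 1 − 14 − 1) / 2 = 0.

0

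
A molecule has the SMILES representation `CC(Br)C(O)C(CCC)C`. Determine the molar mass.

209.13 g/mol

Atom tally by fragment:
  CH3 → C:1 H:3
  CH(Br) → C:1 H:1 Br:1
  CH(OH) → C:1 H:2 O:1
  CH(CH2CH2CH3) → C:4 H:8
  CH3 → C:1 H:3
Element totals:
  C: 8
  H: 17
  Br: 1
  O: 1
Molecular formula: C8H17BrO.
  M = 8(12.011) + 17(1.008) + 79.904 + 15.999
    = 96.088 + 17.136 + 79.904 + 15.999 = 209.127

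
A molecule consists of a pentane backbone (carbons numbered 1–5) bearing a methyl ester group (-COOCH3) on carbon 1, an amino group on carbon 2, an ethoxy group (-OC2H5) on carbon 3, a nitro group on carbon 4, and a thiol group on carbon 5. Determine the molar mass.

Atom tally by fragment:
  CH3OOCCH2 → C:3 H:5 O:2
  CH(NH2) → C:1 H:3 N:1
  CH(OC2H5) → C:3 H:6 O:1
  CH(NO2) → C:1 H:1 N:1 O:2
  CH2SH → C:1 H:3 S:1
Element totals:
  C: 9
  H: 18
  N: 2
  O: 5
  S: 1
Molecular formula: C9H18N2O5S.
  M = 9(12.011) + 18(1.008) + 2(14.007) + 5(15.999) + 32.06
    = 108.099 + 18.144 + 28.014 + 79.995 + 32.060 = 266.312

266.31 g/mol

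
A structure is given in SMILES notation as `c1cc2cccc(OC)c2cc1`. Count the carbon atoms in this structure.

11

Atom tally by fragment:
  naphthalene ring system core → C:10 H:8
  (− 1 ring H displaced by substituents)
  + OCH3 → C:1 H:3 O:1
Element totals:
  C: 11
  H: 10
  O: 1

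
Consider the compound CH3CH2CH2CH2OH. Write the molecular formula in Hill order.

Atom tally by fragment:
  CH3 → C:1 H:3
  CH2 → C:1 H:2
  CH2CH2OH → C:2 H:5 O:1
Element totals:
  C: 4
  H: 10
  O: 1

C4H10O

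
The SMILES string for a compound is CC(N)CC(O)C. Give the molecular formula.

C5H13NO

Atom tally by fragment:
  CH3 → C:1 H:3
  CH(NH2) → C:1 H:3 N:1
  CH2 → C:1 H:2
  CH(OH) → C:1 H:2 O:1
  CH3 → C:1 H:3
Element totals:
  C: 5
  H: 13
  N: 1
  O: 1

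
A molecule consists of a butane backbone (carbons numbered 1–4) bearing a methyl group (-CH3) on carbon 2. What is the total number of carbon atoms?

Atom tally by fragment:
  CH3 → C:1 H:3
  CH(CH3) → C:2 H:4
  CH2 → C:1 H:2
  CH3 → C:1 H:3
Element totals:
  C: 5
  H: 12

5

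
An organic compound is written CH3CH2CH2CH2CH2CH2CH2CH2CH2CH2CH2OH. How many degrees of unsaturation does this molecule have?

Atom tally by fragment:
  CH3 → C:1 H:3
  CH2 → C:1 H:2
  CH2 → C:1 H:2
  CH2 → C:1 H:2
  CH2 → C:1 H:2
  CH2 → C:1 H:2
  CH2 → C:1 H:2
  CH2 → C:1 H:2
  CH2 → C:1 H:2
  CH2CH2OH → C:2 H:5 O:1
Element totals:
  C: 11
  H: 24
  O: 1
Molecular formula: C11H24O.
DoU = (2C + 2 + N − H − X) / 2 = (2·11 + 2 + 0 − 24 − 0) / 2 = 0.

0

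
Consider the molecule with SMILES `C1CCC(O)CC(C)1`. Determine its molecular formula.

C7H14O

Atom tally by fragment:
  cyclohexane ring core → C:6 H:12
  (− 2 ring H displaced by substituents)
  + OH → O:1 H:1
  + CH3 → C:1 H:3
Element totals:
  C: 7
  H: 14
  O: 1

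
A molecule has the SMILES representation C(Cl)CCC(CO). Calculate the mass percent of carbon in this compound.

Atom tally by fragment:
  ClCH2 → C:1 H:2 Cl:1
  CH2 → C:1 H:2
  CH2 → C:1 H:2
  CH2CH2OH → C:2 H:5 O:1
Element totals:
  C: 5
  H: 11
  Cl: 1
  O: 1
Molecular formula: C5H11ClO.
Molar mass = 122.592 g/mol.
Mass from C: 5 × 12.011 = 60.055 g/mol.
%C = 60.055 / 122.592 × 100 = 48.99%.

48.99%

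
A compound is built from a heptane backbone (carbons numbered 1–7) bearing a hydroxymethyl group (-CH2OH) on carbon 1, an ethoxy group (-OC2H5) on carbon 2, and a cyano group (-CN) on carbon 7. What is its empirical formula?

C11H21NO2

Atom tally by fragment:
  HOCH2CH2 → C:2 H:5 O:1
  CH(OC2H5) → C:3 H:6 O:1
  CH2 → C:1 H:2
  CH2 → C:1 H:2
  CH2 → C:1 H:2
  CH2 → C:1 H:2
  CH2CN → C:2 H:2 N:1
Element totals:
  C: 11
  H: 21
  N: 1
  O: 2
Molecular formula: C11H21NO2.
gcd of subscripts (11, 21, 1, 2) = 1, so the empirical formula equals the molecular formula.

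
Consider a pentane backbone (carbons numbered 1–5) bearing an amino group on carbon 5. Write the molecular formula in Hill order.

Atom tally by fragment:
  CH3 → C:1 H:3
  CH2 → C:1 H:2
  CH2 → C:1 H:2
  CH2 → C:1 H:2
  CH2NH2 → C:1 H:4 N:1
Element totals:
  C: 5
  H: 13
  N: 1

C5H13N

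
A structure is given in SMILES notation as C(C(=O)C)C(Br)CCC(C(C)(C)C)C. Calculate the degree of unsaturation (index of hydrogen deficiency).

Atom tally by fragment:
  CH3COCH2 → C:3 H:5 O:1
  CH(Br) → C:1 H:1 Br:1
  CH2 → C:1 H:2
  CH2 → C:1 H:2
  CH(C(CH3)3) → C:5 H:10
  CH3 → C:1 H:3
Element totals:
  C: 12
  H: 23
  Br: 1
  O: 1
Molecular formula: C12H23BrO.
DoU = (2C + 2 + N − H − X) / 2 = (2·12 + 2 + 0 − 23 − 1) / 2 = 1.

1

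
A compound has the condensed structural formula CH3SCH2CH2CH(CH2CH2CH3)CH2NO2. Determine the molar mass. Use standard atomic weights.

Atom tally by fragment:
  CH3SCH2 → C:2 H:5 S:1
  CH2 → C:1 H:2
  CH(CH2CH2CH3) → C:4 H:8
  CH2NO2 → C:1 H:2 N:1 O:2
Element totals:
  C: 8
  H: 17
  N: 1
  O: 2
  S: 1
Molecular formula: C8H17NO2S.
  M = 8(12.011) + 17(1.008) + 14.007 + 2(15.999) + 32.06
    = 96.088 + 17.136 + 14.007 + 31.998 + 32.060 = 191.289

191.29 g/mol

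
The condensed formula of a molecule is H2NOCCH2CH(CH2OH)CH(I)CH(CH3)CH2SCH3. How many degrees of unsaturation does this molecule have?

1

Atom tally by fragment:
  H2NOCCH2 → C:2 H:4 O:1 N:1
  CH(CH2OH) → C:2 H:4 O:1
  CH(I) → C:1 H:1 I:1
  CH(CH3) → C:2 H:4
  CH2SCH3 → C:2 H:5 S:1
Element totals:
  C: 9
  H: 18
  I: 1
  N: 1
  O: 2
  S: 1
Molecular formula: C9H18INO2S.
DoU = (2C + 2 + N − H − X) / 2 = (2·9 + 2 + 1 − 18 − 1) / 2 = 1.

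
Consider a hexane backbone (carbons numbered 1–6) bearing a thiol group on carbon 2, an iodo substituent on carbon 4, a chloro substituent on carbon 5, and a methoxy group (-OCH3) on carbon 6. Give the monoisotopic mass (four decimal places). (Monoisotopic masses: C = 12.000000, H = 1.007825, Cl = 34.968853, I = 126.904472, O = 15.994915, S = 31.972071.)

307.9499

Atom tally by fragment:
  CH3 → C:1 H:3
  CH(SH) → C:1 H:2 S:1
  CH2 → C:1 H:2
  CH(I) → C:1 H:1 I:1
  CH(Cl) → C:1 H:1 Cl:1
  CH2OCH3 → C:2 H:5 O:1
Element totals:
  C: 7
  H: 14
  Cl: 1
  I: 1
  O: 1
  S: 1
Molecular formula: C7H14ClIOS.
  M = 7(12.0) + 14(1.007825) + 34.968853 + 126.904472 + 15.994915 + 31.972071
    = 84.000000 + 14.109550 + 34.968853 + 126.904472 + 15.994915 + 31.972071 = 307.949861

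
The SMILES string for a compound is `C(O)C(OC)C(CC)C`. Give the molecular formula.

Atom tally by fragment:
  HOCH2 → C:1 H:3 O:1
  CH(OCH3) → C:2 H:4 O:1
  CH(C2H5) → C:3 H:6
  CH3 → C:1 H:3
Element totals:
  C: 7
  H: 16
  O: 2

C7H16O2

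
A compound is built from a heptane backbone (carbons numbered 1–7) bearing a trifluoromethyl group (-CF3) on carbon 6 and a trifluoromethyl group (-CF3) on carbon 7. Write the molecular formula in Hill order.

Atom tally by fragment:
  CH3 → C:1 H:3
  CH2 → C:1 H:2
  CH2 → C:1 H:2
  CH2 → C:1 H:2
  CH2 → C:1 H:2
  CH(CF3) → C:2 H:1 F:3
  CH2CF3 → C:2 H:2 F:3
Element totals:
  C: 9
  H: 14
  F: 6

C9H14F6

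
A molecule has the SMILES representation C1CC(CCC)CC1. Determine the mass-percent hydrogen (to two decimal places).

14.37%

Atom tally by fragment:
  cyclopentane ring core → C:5 H:10
  (− 1 ring H displaced by substituents)
  + CH2CH2CH3 → C:3 H:7
Element totals:
  C: 8
  H: 16
Molecular formula: C8H16.
Molar mass = 112.216 g/mol.
Mass from H: 16 × 1.008 = 16.128 g/mol.
%H = 16.128 / 112.216 × 100 = 14.37%.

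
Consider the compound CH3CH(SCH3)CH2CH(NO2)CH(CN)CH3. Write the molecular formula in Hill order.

C8H14N2O2S

Atom tally by fragment:
  CH3 → C:1 H:3
  CH(SCH3) → C:2 H:4 S:1
  CH2 → C:1 H:2
  CH(NO2) → C:1 H:1 N:1 O:2
  CH(CN) → C:2 H:1 N:1
  CH3 → C:1 H:3
Element totals:
  C: 8
  H: 14
  N: 2
  O: 2
  S: 1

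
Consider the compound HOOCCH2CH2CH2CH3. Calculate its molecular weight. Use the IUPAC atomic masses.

Atom tally by fragment:
  HOOCCH2 → C:2 H:3 O:2
  CH2 → C:1 H:2
  CH2 → C:1 H:2
  CH3 → C:1 H:3
Element totals:
  C: 5
  H: 10
  O: 2
Molecular formula: C5H10O2.
  M = 5(12.011) + 10(1.008) + 2(15.999)
    = 60.055 + 10.080 + 31.998 = 102.133

102.13 g/mol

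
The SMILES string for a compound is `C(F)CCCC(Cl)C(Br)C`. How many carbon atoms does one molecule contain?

Atom tally by fragment:
  FCH2 → C:1 H:2 F:1
  CH2 → C:1 H:2
  CH2 → C:1 H:2
  CH2 → C:1 H:2
  CH(Cl) → C:1 H:1 Cl:1
  CH(Br) → C:1 H:1 Br:1
  CH3 → C:1 H:3
Element totals:
  C: 7
  H: 13
  Br: 1
  Cl: 1
  F: 1

7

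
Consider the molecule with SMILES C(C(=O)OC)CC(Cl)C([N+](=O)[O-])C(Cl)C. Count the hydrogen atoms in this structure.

Atom tally by fragment:
  CH3OOCCH2 → C:3 H:5 O:2
  CH2 → C:1 H:2
  CH(Cl) → C:1 H:1 Cl:1
  CH(NO2) → C:1 H:1 N:1 O:2
  CH(Cl) → C:1 H:1 Cl:1
  CH3 → C:1 H:3
Element totals:
  C: 8
  H: 13
  Cl: 2
  N: 1
  O: 4

13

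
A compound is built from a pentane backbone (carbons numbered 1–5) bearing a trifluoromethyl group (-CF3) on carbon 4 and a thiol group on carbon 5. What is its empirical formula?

Atom tally by fragment:
  CH3 → C:1 H:3
  CH2 → C:1 H:2
  CH2 → C:1 H:2
  CH(CF3) → C:2 H:1 F:3
  CH2SH → C:1 H:3 S:1
Element totals:
  C: 6
  H: 11
  F: 3
  S: 1
Molecular formula: C6H11F3S.
gcd of subscripts (6, 3, 11, 1) = 1, so the empirical formula equals the molecular formula.

C6H11F3S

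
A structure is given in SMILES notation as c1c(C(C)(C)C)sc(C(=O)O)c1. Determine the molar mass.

184.25 g/mol

Atom tally by fragment:
  thiophene ring core → C:4 H:4 S:1
  (− 2 ring H displaced by substituents)
  + C(CH3)3 → C:4 H:9
  + COOH → C:1 H:1 O:2
Element totals:
  C: 9
  H: 12
  O: 2
  S: 1
Molecular formula: C9H12O2S.
  M = 9(12.011) + 12(1.008) + 2(15.999) + 32.06
    = 108.099 + 12.096 + 31.998 + 32.060 = 184.253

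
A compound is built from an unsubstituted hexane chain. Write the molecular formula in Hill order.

C6H14

Atom tally by fragment:
  CH3 → C:1 H:3
  CH2 → C:1 H:2
  CH2 → C:1 H:2
  CH2 → C:1 H:2
  CH2 → C:1 H:2
  CH3 → C:1 H:3
Element totals:
  C: 6
  H: 14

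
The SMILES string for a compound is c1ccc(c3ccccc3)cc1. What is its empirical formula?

Atom tally by fragment:
  benzene ring core → C:6 H:6
  (− 1 ring H displaced by substituents)
  + C6H5 → C:6 H:5
Element totals:
  C: 12
  H: 10
Molecular formula: C12H10.
gcd of subscripts = 2; dividing each by 2:
  C: 12/2 = 6
  H: 10/2 = 5

C6H5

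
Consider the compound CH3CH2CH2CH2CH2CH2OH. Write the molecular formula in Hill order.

Atom tally by fragment:
  CH3 → C:1 H:3
  CH2 → C:1 H:2
  CH2 → C:1 H:2
  CH2 → C:1 H:2
  CH2 → C:1 H:2
  CH2OH → C:1 H:3 O:1
Element totals:
  C: 6
  H: 14
  O: 1

C6H14O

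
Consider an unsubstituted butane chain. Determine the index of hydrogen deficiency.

0

Atom tally by fragment:
  CH3 → C:1 H:3
  CH2 → C:1 H:2
  CH2 → C:1 H:2
  CH3 → C:1 H:3
Element totals:
  C: 4
  H: 10
Molecular formula: C4H10.
DoU = (2C + 2 + N − H − X) / 2 = (2·4 + 2 + 0 − 10 − 0) / 2 = 0.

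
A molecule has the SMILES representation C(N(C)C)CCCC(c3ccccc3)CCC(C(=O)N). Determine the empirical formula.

C17H28N2O

Atom tally by fragment:
  (CH3)2NCH2 → C:3 H:8 N:1
  CH2 → C:1 H:2
  CH2 → C:1 H:2
  CH2 → C:1 H:2
  CH(C6H5) → C:7 H:6
  CH2 → C:1 H:2
  CH2 → C:1 H:2
  CH2CONH2 → C:2 H:4 O:1 N:1
Element totals:
  C: 17
  H: 28
  N: 2
  O: 1
Molecular formula: C17H28N2O.
gcd of subscripts (17, 28, 2, 1) = 1, so the empirical formula equals the molecular formula.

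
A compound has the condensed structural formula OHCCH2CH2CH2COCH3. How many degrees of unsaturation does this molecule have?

Element totals:
  C: 6
  H: 10
  O: 2
Molecular formula: C6H10O2.
DoU = (2C + 2 + N − H − X) / 2 = (2·6 + 2 + 0 − 10 − 0) / 2 = 2.

2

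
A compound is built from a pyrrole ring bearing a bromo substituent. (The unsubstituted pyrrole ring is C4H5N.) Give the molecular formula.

Atom tally by fragment:
  pyrrole ring core → C:4 H:5 N:1
  (− 1 ring H displaced by substituents)
  + Br → Br:1
Element totals:
  C: 4
  H: 4
  Br: 1
  N: 1

C4H4BrN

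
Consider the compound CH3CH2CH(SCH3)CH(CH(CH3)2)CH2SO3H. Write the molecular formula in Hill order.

Atom tally by fragment:
  CH3 → C:1 H:3
  CH2 → C:1 H:2
  CH(SCH3) → C:2 H:4 S:1
  CH(CH(CH3)2) → C:4 H:8
  CH2SO3H → C:1 H:3 S:1 O:3
Element totals:
  C: 9
  H: 20
  O: 3
  S: 2

C9H20O3S2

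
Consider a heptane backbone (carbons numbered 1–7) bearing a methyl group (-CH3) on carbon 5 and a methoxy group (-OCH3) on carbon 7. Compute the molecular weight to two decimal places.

144.26 g/mol

Atom tally by fragment:
  CH3 → C:1 H:3
  CH2 → C:1 H:2
  CH2 → C:1 H:2
  CH2 → C:1 H:2
  CH(CH3) → C:2 H:4
  CH2 → C:1 H:2
  CH2OCH3 → C:2 H:5 O:1
Element totals:
  C: 9
  H: 20
  O: 1
Molecular formula: C9H20O.
  M = 9(12.011) + 20(1.008) + 15.999
    = 108.099 + 20.160 + 15.999 = 144.258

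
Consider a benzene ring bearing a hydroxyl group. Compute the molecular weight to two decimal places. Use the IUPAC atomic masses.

94.11 g/mol

Atom tally by fragment:
  benzene ring core → C:6 H:6
  (− 1 ring H displaced by substituents)
  + OH → O:1 H:1
Element totals:
  C: 6
  H: 6
  O: 1
Molecular formula: C6H6O.
  M = 6(12.011) + 6(1.008) + 15.999
    = 72.066 + 6.048 + 15.999 = 94.113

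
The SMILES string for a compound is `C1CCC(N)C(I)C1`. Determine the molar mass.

225.07 g/mol

Atom tally by fragment:
  cyclohexane ring core → C:6 H:12
  (− 2 ring H displaced by substituents)
  + NH2 → N:1 H:2
  + I → I:1
Element totals:
  C: 6
  H: 12
  I: 1
  N: 1
Molecular formula: C6H12IN.
  M = 6(12.011) + 12(1.008) + 126.904 + 14.007
    = 72.066 + 12.096 + 126.904 + 14.007 = 225.073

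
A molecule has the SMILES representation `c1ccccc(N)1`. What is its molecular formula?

Atom tally by fragment:
  benzene ring core → C:6 H:6
  (− 1 ring H displaced by substituents)
  + NH2 → N:1 H:2
Element totals:
  C: 6
  H: 7
  N: 1

C6H7N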